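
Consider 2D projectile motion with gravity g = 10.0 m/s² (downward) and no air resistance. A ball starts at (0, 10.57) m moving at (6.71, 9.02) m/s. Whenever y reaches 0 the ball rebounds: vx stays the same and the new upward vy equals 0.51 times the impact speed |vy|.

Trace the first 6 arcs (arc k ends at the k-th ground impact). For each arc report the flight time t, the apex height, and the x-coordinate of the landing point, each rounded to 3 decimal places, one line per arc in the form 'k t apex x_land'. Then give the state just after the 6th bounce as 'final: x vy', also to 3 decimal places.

1 2.613 14.638 17.533
2 1.745 3.807 29.244
3 0.890 0.990 35.216
4 0.454 0.258 38.262
5 0.232 0.067 39.816
6 0.118 0.017 40.608
final: 40.608 0.301

Arc 1: start y=10.570, vy=9.020 → t=2.613, apex=14.638, x_land=17.533, impact vy=-17.110
  bounce: vy ← 0.51·17.110 = 8.726
Arc 2: start y=0.000, vy=8.726 → t=1.745, apex=3.807, x_land=29.244, impact vy=-8.726
  bounce: vy ← 0.51·8.726 = 4.450
Arc 3: start y=0.000, vy=4.450 → t=0.890, apex=0.990, x_land=35.216, impact vy=-4.450
  bounce: vy ← 0.51·4.450 = 2.270
Arc 4: start y=0.000, vy=2.270 → t=0.454, apex=0.258, x_land=38.262, impact vy=-2.270
  bounce: vy ← 0.51·2.270 = 1.158
Arc 5: start y=0.000, vy=1.158 → t=0.232, apex=0.067, x_land=39.816, impact vy=-1.158
  bounce: vy ← 0.51·1.158 = 0.590
Arc 6: start y=0.000, vy=0.590 → t=0.118, apex=0.017, x_land=40.608, impact vy=-0.590
  bounce: vy ← 0.51·0.590 = 0.301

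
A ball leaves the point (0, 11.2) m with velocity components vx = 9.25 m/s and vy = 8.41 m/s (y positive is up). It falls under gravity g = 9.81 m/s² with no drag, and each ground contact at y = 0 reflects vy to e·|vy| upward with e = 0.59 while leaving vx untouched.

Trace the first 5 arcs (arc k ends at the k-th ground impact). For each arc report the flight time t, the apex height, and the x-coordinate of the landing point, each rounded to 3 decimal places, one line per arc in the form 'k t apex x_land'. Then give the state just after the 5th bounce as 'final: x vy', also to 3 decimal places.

Arc 1: start y=11.200, vy=8.410 → t=2.595, apex=14.805, x_land=24.000, impact vy=-17.043
  bounce: vy ← 0.59·17.043 = 10.056
Arc 2: start y=0.000, vy=10.056 → t=2.050, apex=5.154, x_land=42.963, impact vy=-10.056
  bounce: vy ← 0.59·10.056 = 5.933
Arc 3: start y=0.000, vy=5.933 → t=1.210, apex=1.794, x_land=54.151, impact vy=-5.933
  bounce: vy ← 0.59·5.933 = 3.500
Arc 4: start y=0.000, vy=3.500 → t=0.714, apex=0.624, x_land=60.752, impact vy=-3.500
  bounce: vy ← 0.59·3.500 = 2.065
Arc 5: start y=0.000, vy=2.065 → t=0.421, apex=0.217, x_land=64.647, impact vy=-2.065
  bounce: vy ← 0.59·2.065 = 1.218

1 2.595 14.805 24.000
2 2.050 5.154 42.963
3 1.210 1.794 54.151
4 0.714 0.624 60.752
5 0.421 0.217 64.647
final: 64.647 1.218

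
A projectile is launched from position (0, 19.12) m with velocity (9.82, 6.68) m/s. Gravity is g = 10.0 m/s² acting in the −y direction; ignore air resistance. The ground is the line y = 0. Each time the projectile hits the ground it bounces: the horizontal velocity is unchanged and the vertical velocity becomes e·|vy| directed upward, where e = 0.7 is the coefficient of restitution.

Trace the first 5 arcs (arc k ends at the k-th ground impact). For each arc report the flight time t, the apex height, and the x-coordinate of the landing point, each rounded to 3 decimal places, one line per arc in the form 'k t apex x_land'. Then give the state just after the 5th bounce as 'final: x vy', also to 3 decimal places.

Arc 1: start y=19.120, vy=6.680 → t=2.734, apex=21.351, x_land=26.852, impact vy=-20.665
  bounce: vy ← 0.7·20.665 = 14.465
Arc 2: start y=0.000, vy=14.465 → t=2.893, apex=10.462, x_land=55.262, impact vy=-14.465
  bounce: vy ← 0.7·14.465 = 10.126
Arc 3: start y=0.000, vy=10.126 → t=2.025, apex=5.126, x_land=75.149, impact vy=-10.126
  bounce: vy ← 0.7·10.126 = 7.088
Arc 4: start y=0.000, vy=7.088 → t=1.418, apex=2.512, x_land=89.069, impact vy=-7.088
  bounce: vy ← 0.7·7.088 = 4.962
Arc 5: start y=0.000, vy=4.962 → t=0.992, apex=1.231, x_land=98.814, impact vy=-4.962
  bounce: vy ← 0.7·4.962 = 3.473

1 2.734 21.351 26.852
2 2.893 10.462 55.262
3 2.025 5.126 75.149
4 1.418 2.512 89.069
5 0.992 1.231 98.814
final: 98.814 3.473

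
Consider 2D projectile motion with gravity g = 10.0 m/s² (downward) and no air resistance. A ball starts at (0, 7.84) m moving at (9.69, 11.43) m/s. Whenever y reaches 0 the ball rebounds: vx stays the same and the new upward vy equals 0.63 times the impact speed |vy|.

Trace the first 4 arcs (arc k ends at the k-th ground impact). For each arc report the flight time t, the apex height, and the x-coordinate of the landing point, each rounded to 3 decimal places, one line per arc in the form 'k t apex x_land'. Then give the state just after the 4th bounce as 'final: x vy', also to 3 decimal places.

Arc 1: start y=7.840, vy=11.430 → t=2.838, apex=14.372, x_land=27.504, impact vy=-16.954
  bounce: vy ← 0.63·16.954 = 10.681
Arc 2: start y=0.000, vy=10.681 → t=2.136, apex=5.704, x_land=48.204, impact vy=-10.681
  bounce: vy ← 0.63·10.681 = 6.729
Arc 3: start y=0.000, vy=6.729 → t=1.346, apex=2.264, x_land=61.245, impact vy=-6.729
  bounce: vy ← 0.63·6.729 = 4.239
Arc 4: start y=0.000, vy=4.239 → t=0.848, apex=0.899, x_land=69.461, impact vy=-4.239
  bounce: vy ← 0.63·4.239 = 2.671

1 2.838 14.372 27.504
2 2.136 5.704 48.204
3 1.346 2.264 61.245
4 0.848 0.899 69.461
final: 69.461 2.671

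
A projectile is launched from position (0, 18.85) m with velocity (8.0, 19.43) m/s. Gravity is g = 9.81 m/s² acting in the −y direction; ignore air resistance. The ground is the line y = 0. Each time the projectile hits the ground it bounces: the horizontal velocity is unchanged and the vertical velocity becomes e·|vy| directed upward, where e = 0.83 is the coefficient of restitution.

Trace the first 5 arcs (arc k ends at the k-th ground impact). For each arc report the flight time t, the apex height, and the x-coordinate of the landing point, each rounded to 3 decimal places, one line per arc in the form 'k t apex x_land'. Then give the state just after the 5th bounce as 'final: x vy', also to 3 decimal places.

Arc 1: start y=18.850, vy=19.430 → t=4.767, apex=38.092, x_land=38.139, impact vy=-27.338
  bounce: vy ← 0.83·27.338 = 22.690
Arc 2: start y=0.000, vy=22.690 → t=4.626, apex=26.241, x_land=75.147, impact vy=-22.690
  bounce: vy ← 0.83·22.690 = 18.833
Arc 3: start y=0.000, vy=18.833 → t=3.840, apex=18.078, x_land=105.863, impact vy=-18.833
  bounce: vy ← 0.83·18.833 = 15.631
Arc 4: start y=0.000, vy=15.631 → t=3.187, apex=12.454, x_land=131.358, impact vy=-15.631
  bounce: vy ← 0.83·15.631 = 12.974
Arc 5: start y=0.000, vy=12.974 → t=2.645, apex=8.579, x_land=152.519, impact vy=-12.974
  bounce: vy ← 0.83·12.974 = 10.769

1 4.767 38.092 38.139
2 4.626 26.241 75.147
3 3.840 18.078 105.863
4 3.187 12.454 131.358
5 2.645 8.579 152.519
final: 152.519 10.769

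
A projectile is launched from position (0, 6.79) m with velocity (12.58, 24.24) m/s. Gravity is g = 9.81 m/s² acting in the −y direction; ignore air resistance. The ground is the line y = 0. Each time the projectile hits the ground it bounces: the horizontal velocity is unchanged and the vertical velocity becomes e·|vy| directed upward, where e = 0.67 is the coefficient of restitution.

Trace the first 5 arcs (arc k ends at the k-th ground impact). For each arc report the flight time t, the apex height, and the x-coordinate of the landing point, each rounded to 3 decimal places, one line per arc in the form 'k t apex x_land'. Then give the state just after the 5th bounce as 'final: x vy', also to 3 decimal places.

Arc 1: start y=6.790, vy=24.240 → t=5.208, apex=36.738, x_land=65.513, impact vy=-26.848
  bounce: vy ← 0.67·26.848 = 17.988
Arc 2: start y=0.000, vy=17.988 → t=3.667, apex=16.492, x_land=111.647, impact vy=-17.988
  bounce: vy ← 0.67·17.988 = 12.052
Arc 3: start y=0.000, vy=12.052 → t=2.457, apex=7.403, x_land=142.557, impact vy=-12.052
  bounce: vy ← 0.67·12.052 = 8.075
Arc 4: start y=0.000, vy=8.075 → t=1.646, apex=3.323, x_land=163.267, impact vy=-8.075
  bounce: vy ← 0.67·8.075 = 5.410
Arc 5: start y=0.000, vy=5.410 → t=1.103, apex=1.492, x_land=177.142, impact vy=-5.410
  bounce: vy ← 0.67·5.410 = 3.625

1 5.208 36.738 65.513
2 3.667 16.492 111.647
3 2.457 7.403 142.557
4 1.646 3.323 163.267
5 1.103 1.492 177.142
final: 177.142 3.625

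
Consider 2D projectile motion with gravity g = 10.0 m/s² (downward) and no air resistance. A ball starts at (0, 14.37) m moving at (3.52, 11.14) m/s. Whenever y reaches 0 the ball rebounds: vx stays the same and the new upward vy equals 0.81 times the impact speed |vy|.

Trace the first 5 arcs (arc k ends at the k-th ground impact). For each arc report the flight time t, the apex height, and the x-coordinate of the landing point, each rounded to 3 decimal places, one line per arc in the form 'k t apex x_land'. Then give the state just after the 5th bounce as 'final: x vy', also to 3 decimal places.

1 3.143 20.575 11.062
2 3.286 13.499 22.629
3 2.662 8.857 31.999
4 2.156 5.811 39.589
5 1.746 3.813 45.736
final: 45.736 7.073

Arc 1: start y=14.370, vy=11.140 → t=3.143, apex=20.575, x_land=11.062, impact vy=-20.285
  bounce: vy ← 0.81·20.285 = 16.431
Arc 2: start y=0.000, vy=16.431 → t=3.286, apex=13.499, x_land=22.629, impact vy=-16.431
  bounce: vy ← 0.81·16.431 = 13.309
Arc 3: start y=0.000, vy=13.309 → t=2.662, apex=8.857, x_land=31.999, impact vy=-13.309
  bounce: vy ← 0.81·13.309 = 10.781
Arc 4: start y=0.000, vy=10.781 → t=2.156, apex=5.811, x_land=39.589, impact vy=-10.781
  bounce: vy ← 0.81·10.781 = 8.732
Arc 5: start y=0.000, vy=8.732 → t=1.746, apex=3.813, x_land=45.736, impact vy=-8.732
  bounce: vy ← 0.81·8.732 = 7.073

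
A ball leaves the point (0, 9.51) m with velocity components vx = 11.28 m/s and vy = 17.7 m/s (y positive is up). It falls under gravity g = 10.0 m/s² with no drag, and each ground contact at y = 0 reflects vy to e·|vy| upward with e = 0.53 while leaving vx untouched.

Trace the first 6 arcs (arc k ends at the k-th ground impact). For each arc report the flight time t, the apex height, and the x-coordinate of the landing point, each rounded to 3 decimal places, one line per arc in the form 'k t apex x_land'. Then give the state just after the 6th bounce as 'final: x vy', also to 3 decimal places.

Arc 1: start y=9.510, vy=17.700 → t=4.014, apex=25.174, x_land=45.276, impact vy=-22.439
  bounce: vy ← 0.53·22.439 = 11.892
Arc 2: start y=0.000, vy=11.892 → t=2.378, apex=7.072, x_land=72.106, impact vy=-11.892
  bounce: vy ← 0.53·11.892 = 6.303
Arc 3: start y=0.000, vy=6.303 → t=1.261, apex=1.986, x_land=86.325, impact vy=-6.303
  bounce: vy ← 0.53·6.303 = 3.341
Arc 4: start y=0.000, vy=3.341 → t=0.668, apex=0.558, x_land=93.862, impact vy=-3.341
  bounce: vy ← 0.53·3.341 = 1.771
Arc 5: start y=0.000, vy=1.771 → t=0.354, apex=0.157, x_land=97.856, impact vy=-1.771
  bounce: vy ← 0.53·1.771 = 0.938
Arc 6: start y=0.000, vy=0.938 → t=0.188, apex=0.044, x_land=99.973, impact vy=-0.938
  bounce: vy ← 0.53·0.938 = 0.497

1 4.014 25.174 45.276
2 2.378 7.072 72.106
3 1.261 1.986 86.325
4 0.668 0.558 93.862
5 0.354 0.157 97.856
6 0.188 0.044 99.973
final: 99.973 0.497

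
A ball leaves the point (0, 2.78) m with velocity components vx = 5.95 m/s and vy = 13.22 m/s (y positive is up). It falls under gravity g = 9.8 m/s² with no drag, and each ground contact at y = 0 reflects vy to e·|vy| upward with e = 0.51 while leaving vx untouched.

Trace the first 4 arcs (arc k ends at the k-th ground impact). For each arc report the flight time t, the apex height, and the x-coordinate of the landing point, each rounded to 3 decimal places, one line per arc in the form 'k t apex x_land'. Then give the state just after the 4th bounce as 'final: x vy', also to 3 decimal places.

Arc 1: start y=2.780, vy=13.220 → t=2.894, apex=11.697, x_land=17.219, impact vy=-15.141
  bounce: vy ← 0.51·15.141 = 7.722
Arc 2: start y=0.000, vy=7.722 → t=1.576, apex=3.042, x_land=26.596, impact vy=-7.722
  bounce: vy ← 0.51·7.722 = 3.938
Arc 3: start y=0.000, vy=3.938 → t=0.804, apex=0.791, x_land=31.378, impact vy=-3.938
  bounce: vy ← 0.51·3.938 = 2.008
Arc 4: start y=0.000, vy=2.008 → t=0.410, apex=0.206, x_land=33.817, impact vy=-2.008
  bounce: vy ← 0.51·2.008 = 1.024

1 2.894 11.697 17.219
2 1.576 3.042 26.596
3 0.804 0.791 31.378
4 0.410 0.206 33.817
final: 33.817 1.024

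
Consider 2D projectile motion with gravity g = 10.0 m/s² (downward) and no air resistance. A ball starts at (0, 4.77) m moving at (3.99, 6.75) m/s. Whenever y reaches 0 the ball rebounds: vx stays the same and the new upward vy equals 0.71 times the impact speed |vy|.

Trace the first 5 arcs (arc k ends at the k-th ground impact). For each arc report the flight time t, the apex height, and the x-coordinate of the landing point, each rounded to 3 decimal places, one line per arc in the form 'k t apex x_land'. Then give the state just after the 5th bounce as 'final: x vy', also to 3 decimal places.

Arc 1: start y=4.770, vy=6.750 → t=1.862, apex=7.048, x_land=7.430, impact vy=-11.873
  bounce: vy ← 0.71·11.873 = 8.430
Arc 2: start y=0.000, vy=8.430 → t=1.686, apex=3.553, x_land=14.157, impact vy=-8.430
  bounce: vy ← 0.71·8.430 = 5.985
Arc 3: start y=0.000, vy=5.985 → t=1.197, apex=1.791, x_land=18.933, impact vy=-5.985
  bounce: vy ← 0.71·5.985 = 4.249
Arc 4: start y=0.000, vy=4.249 → t=0.850, apex=0.903, x_land=22.324, impact vy=-4.249
  bounce: vy ← 0.71·4.249 = 3.017
Arc 5: start y=0.000, vy=3.017 → t=0.603, apex=0.455, x_land=24.732, impact vy=-3.017
  bounce: vy ← 0.71·3.017 = 2.142

1 1.862 7.048 7.430
2 1.686 3.553 14.157
3 1.197 1.791 18.933
4 0.850 0.903 22.324
5 0.603 0.455 24.732
final: 24.732 2.142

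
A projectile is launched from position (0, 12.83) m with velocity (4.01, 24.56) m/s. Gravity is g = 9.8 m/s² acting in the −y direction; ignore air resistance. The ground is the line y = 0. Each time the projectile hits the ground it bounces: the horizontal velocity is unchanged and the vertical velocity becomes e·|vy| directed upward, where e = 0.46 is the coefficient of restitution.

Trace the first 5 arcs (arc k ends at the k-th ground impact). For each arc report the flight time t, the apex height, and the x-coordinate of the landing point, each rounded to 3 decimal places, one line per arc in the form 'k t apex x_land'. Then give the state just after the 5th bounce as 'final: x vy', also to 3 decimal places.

1 5.489 43.605 22.012
2 2.744 9.227 33.017
3 1.262 1.952 38.080
4 0.581 0.413 40.408
5 0.267 0.087 41.480
final: 41.480 0.602

Arc 1: start y=12.830, vy=24.560 → t=5.489, apex=43.605, x_land=22.012, impact vy=-29.235
  bounce: vy ← 0.46·29.235 = 13.448
Arc 2: start y=0.000, vy=13.448 → t=2.744, apex=9.227, x_land=33.017, impact vy=-13.448
  bounce: vy ← 0.46·13.448 = 6.186
Arc 3: start y=0.000, vy=6.186 → t=1.262, apex=1.952, x_land=38.080, impact vy=-6.186
  bounce: vy ← 0.46·6.186 = 2.846
Arc 4: start y=0.000, vy=2.846 → t=0.581, apex=0.413, x_land=40.408, impact vy=-2.846
  bounce: vy ← 0.46·2.846 = 1.309
Arc 5: start y=0.000, vy=1.309 → t=0.267, apex=0.087, x_land=41.480, impact vy=-1.309
  bounce: vy ← 0.46·1.309 = 0.602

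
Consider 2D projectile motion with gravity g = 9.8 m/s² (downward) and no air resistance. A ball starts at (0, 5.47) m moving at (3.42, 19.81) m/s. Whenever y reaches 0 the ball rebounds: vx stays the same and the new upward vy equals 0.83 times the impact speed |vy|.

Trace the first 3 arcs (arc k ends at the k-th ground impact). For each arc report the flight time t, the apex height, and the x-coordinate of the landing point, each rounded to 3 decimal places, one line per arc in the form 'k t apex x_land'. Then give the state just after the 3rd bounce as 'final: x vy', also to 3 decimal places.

1 4.302 25.492 14.714
2 3.786 17.562 27.663
3 3.143 12.098 38.411
final: 38.411 12.781

Arc 1: start y=5.470, vy=19.810 → t=4.302, apex=25.492, x_land=14.714, impact vy=-22.353
  bounce: vy ← 0.83·22.353 = 18.553
Arc 2: start y=0.000, vy=18.553 → t=3.786, apex=17.562, x_land=27.663, impact vy=-18.553
  bounce: vy ← 0.83·18.553 = 15.399
Arc 3: start y=0.000, vy=15.399 → t=3.143, apex=12.098, x_land=38.411, impact vy=-15.399
  bounce: vy ← 0.83·15.399 = 12.781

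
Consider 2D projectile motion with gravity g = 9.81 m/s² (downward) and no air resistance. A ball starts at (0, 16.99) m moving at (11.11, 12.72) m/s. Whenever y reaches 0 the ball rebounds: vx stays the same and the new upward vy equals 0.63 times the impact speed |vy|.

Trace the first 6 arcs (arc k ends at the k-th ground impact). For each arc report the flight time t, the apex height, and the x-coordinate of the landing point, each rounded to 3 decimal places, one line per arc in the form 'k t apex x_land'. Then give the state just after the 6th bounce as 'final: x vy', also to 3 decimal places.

1 3.565 25.237 39.606
2 2.858 10.016 71.359
3 1.801 3.976 91.363
4 1.134 1.578 103.966
5 0.715 0.626 111.905
6 0.450 0.249 116.907
final: 116.907 1.391

Arc 1: start y=16.990, vy=12.720 → t=3.565, apex=25.237, x_land=39.606, impact vy=-22.252
  bounce: vy ← 0.63·22.252 = 14.019
Arc 2: start y=0.000, vy=14.019 → t=2.858, apex=10.016, x_land=71.359, impact vy=-14.019
  bounce: vy ← 0.63·14.019 = 8.832
Arc 3: start y=0.000, vy=8.832 → t=1.801, apex=3.976, x_land=91.363, impact vy=-8.832
  bounce: vy ← 0.63·8.832 = 5.564
Arc 4: start y=0.000, vy=5.564 → t=1.134, apex=1.578, x_land=103.966, impact vy=-5.564
  bounce: vy ← 0.63·5.564 = 3.505
Arc 5: start y=0.000, vy=3.505 → t=0.715, apex=0.626, x_land=111.905, impact vy=-3.505
  bounce: vy ← 0.63·3.505 = 2.208
Arc 6: start y=0.000, vy=2.208 → t=0.450, apex=0.249, x_land=116.907, impact vy=-2.208
  bounce: vy ← 0.63·2.208 = 1.391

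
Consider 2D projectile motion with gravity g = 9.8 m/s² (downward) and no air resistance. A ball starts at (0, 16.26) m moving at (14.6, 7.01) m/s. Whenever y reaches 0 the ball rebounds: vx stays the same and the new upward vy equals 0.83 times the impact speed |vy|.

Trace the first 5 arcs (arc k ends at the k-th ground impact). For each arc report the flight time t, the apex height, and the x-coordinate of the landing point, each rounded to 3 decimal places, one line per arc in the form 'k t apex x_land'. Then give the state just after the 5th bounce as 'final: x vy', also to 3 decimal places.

1 2.672 18.767 39.016
2 3.249 12.929 86.447
3 2.696 8.907 125.815
4 2.238 6.136 158.490
5 1.858 4.227 185.611
final: 185.611 7.555

Arc 1: start y=16.260, vy=7.010 → t=2.672, apex=18.767, x_land=39.016, impact vy=-19.179
  bounce: vy ← 0.83·19.179 = 15.919
Arc 2: start y=0.000, vy=15.919 → t=3.249, apex=12.929, x_land=86.447, impact vy=-15.919
  bounce: vy ← 0.83·15.919 = 13.212
Arc 3: start y=0.000, vy=13.212 → t=2.696, apex=8.907, x_land=125.815, impact vy=-13.212
  bounce: vy ← 0.83·13.212 = 10.966
Arc 4: start y=0.000, vy=10.966 → t=2.238, apex=6.136, x_land=158.490, impact vy=-10.966
  bounce: vy ← 0.83·10.966 = 9.102
Arc 5: start y=0.000, vy=9.102 → t=1.858, apex=4.227, x_land=185.611, impact vy=-9.102
  bounce: vy ← 0.83·9.102 = 7.555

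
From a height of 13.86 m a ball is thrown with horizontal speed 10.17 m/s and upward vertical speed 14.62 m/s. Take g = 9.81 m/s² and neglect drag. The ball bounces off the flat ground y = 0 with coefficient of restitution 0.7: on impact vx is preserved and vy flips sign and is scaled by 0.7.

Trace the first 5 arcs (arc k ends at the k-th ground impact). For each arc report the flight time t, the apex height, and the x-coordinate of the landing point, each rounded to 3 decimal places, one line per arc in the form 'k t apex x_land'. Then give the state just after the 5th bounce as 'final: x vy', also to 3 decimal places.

1 3.737 24.754 38.003
2 3.145 12.130 69.989
3 2.202 5.943 92.379
4 1.541 2.912 108.052
5 1.079 1.427 119.023
final: 119.023 3.704

Arc 1: start y=13.860, vy=14.620 → t=3.737, apex=24.754, x_land=38.003, impact vy=-22.038
  bounce: vy ← 0.7·22.038 = 15.427
Arc 2: start y=0.000, vy=15.427 → t=3.145, apex=12.130, x_land=69.989, impact vy=-15.427
  bounce: vy ← 0.7·15.427 = 10.799
Arc 3: start y=0.000, vy=10.799 → t=2.202, apex=5.943, x_land=92.379, impact vy=-10.799
  bounce: vy ← 0.7·10.799 = 7.559
Arc 4: start y=0.000, vy=7.559 → t=1.541, apex=2.912, x_land=108.052, impact vy=-7.559
  bounce: vy ← 0.7·7.559 = 5.291
Arc 5: start y=0.000, vy=5.291 → t=1.079, apex=1.427, x_land=119.023, impact vy=-5.291
  bounce: vy ← 0.7·5.291 = 3.704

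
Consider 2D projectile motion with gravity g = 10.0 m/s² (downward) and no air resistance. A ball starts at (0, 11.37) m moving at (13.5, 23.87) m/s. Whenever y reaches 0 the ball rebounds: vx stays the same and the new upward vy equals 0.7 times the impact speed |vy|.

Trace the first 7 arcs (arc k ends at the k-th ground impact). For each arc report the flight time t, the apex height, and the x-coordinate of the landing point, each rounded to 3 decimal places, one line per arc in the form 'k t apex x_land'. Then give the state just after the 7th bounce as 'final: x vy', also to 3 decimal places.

1 5.210 39.859 70.341
2 3.953 19.531 123.704
3 2.767 9.570 161.058
4 1.937 4.689 187.206
5 1.356 2.298 205.509
6 0.949 1.126 218.321
7 0.664 0.552 227.290
final: 227.290 2.325

Arc 1: start y=11.370, vy=23.870 → t=5.210, apex=39.859, x_land=70.341, impact vy=-28.234
  bounce: vy ← 0.7·28.234 = 19.764
Arc 2: start y=0.000, vy=19.764 → t=3.953, apex=19.531, x_land=123.704, impact vy=-19.764
  bounce: vy ← 0.7·19.764 = 13.835
Arc 3: start y=0.000, vy=13.835 → t=2.767, apex=9.570, x_land=161.058, impact vy=-13.835
  bounce: vy ← 0.7·13.835 = 9.684
Arc 4: start y=0.000, vy=9.684 → t=1.937, apex=4.689, x_land=187.206, impact vy=-9.684
  bounce: vy ← 0.7·9.684 = 6.779
Arc 5: start y=0.000, vy=6.779 → t=1.356, apex=2.298, x_land=205.509, impact vy=-6.779
  bounce: vy ← 0.7·6.779 = 4.745
Arc 6: start y=0.000, vy=4.745 → t=0.949, apex=1.126, x_land=218.321, impact vy=-4.745
  bounce: vy ← 0.7·4.745 = 3.322
Arc 7: start y=0.000, vy=3.322 → t=0.664, apex=0.552, x_land=227.290, impact vy=-3.322
  bounce: vy ← 0.7·3.322 = 2.325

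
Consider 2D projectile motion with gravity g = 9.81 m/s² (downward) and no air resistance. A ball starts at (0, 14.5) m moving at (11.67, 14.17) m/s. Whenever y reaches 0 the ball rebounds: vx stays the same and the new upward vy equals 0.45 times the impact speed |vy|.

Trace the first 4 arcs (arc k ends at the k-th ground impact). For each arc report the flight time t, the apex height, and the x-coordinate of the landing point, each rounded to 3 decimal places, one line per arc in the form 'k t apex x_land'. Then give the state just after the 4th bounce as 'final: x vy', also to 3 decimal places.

1 3.690 24.734 43.062
2 2.021 5.009 66.648
3 0.909 1.014 77.261
4 0.409 0.205 82.037
final: 82.037 0.903

Arc 1: start y=14.500, vy=14.170 → t=3.690, apex=24.734, x_land=43.062, impact vy=-22.029
  bounce: vy ← 0.45·22.029 = 9.913
Arc 2: start y=0.000, vy=9.913 → t=2.021, apex=5.009, x_land=66.648, impact vy=-9.913
  bounce: vy ← 0.45·9.913 = 4.461
Arc 3: start y=0.000, vy=4.461 → t=0.909, apex=1.014, x_land=77.261, impact vy=-4.461
  bounce: vy ← 0.45·4.461 = 2.007
Arc 4: start y=0.000, vy=2.007 → t=0.409, apex=0.205, x_land=82.037, impact vy=-2.007
  bounce: vy ← 0.45·2.007 = 0.903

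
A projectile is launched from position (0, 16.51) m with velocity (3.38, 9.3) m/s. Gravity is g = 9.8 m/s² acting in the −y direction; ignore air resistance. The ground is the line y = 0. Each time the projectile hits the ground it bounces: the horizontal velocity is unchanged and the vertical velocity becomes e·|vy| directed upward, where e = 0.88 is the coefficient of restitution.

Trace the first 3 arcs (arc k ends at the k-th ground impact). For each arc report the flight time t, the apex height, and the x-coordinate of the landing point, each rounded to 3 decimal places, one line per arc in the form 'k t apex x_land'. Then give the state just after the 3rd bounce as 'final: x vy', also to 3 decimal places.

Arc 1: start y=16.510, vy=9.300 → t=3.015, apex=20.923, x_land=10.192, impact vy=-20.251
  bounce: vy ← 0.88·20.251 = 17.821
Arc 2: start y=0.000, vy=17.821 → t=3.637, apex=16.203, x_land=22.484, impact vy=-17.821
  bounce: vy ← 0.88·17.821 = 15.682
Arc 3: start y=0.000, vy=15.682 → t=3.200, apex=12.547, x_land=33.302, impact vy=-15.682
  bounce: vy ← 0.88·15.682 = 13.800

1 3.015 20.923 10.192
2 3.637 16.203 22.484
3 3.200 12.547 33.302
final: 33.302 13.800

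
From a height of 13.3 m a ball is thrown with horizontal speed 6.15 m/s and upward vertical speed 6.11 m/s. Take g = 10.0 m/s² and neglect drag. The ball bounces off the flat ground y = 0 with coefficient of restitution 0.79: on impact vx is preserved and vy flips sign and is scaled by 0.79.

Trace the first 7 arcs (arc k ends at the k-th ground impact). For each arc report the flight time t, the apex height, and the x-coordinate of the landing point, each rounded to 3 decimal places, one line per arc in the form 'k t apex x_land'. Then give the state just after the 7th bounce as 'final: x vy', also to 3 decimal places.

1 2.353 15.167 14.469
2 2.752 9.465 31.392
3 2.174 5.907 44.762
4 1.717 3.687 55.324
5 1.357 2.301 63.668
6 1.072 1.436 70.260
7 0.847 0.896 75.467
final: 75.467 3.345

Arc 1: start y=13.300, vy=6.110 → t=2.353, apex=15.167, x_land=14.469, impact vy=-17.416
  bounce: vy ← 0.79·17.416 = 13.759
Arc 2: start y=0.000, vy=13.759 → t=2.752, apex=9.465, x_land=31.392, impact vy=-13.759
  bounce: vy ← 0.79·13.759 = 10.870
Arc 3: start y=0.000, vy=10.870 → t=2.174, apex=5.907, x_land=44.762, impact vy=-10.870
  bounce: vy ← 0.79·10.870 = 8.587
Arc 4: start y=0.000, vy=8.587 → t=1.717, apex=3.687, x_land=55.324, impact vy=-8.587
  bounce: vy ← 0.79·8.587 = 6.784
Arc 5: start y=0.000, vy=6.784 → t=1.357, apex=2.301, x_land=63.668, impact vy=-6.784
  bounce: vy ← 0.79·6.784 = 5.359
Arc 6: start y=0.000, vy=5.359 → t=1.072, apex=1.436, x_land=70.260, impact vy=-5.359
  bounce: vy ← 0.79·5.359 = 4.234
Arc 7: start y=0.000, vy=4.234 → t=0.847, apex=0.896, x_land=75.467, impact vy=-4.234
  bounce: vy ← 0.79·4.234 = 3.345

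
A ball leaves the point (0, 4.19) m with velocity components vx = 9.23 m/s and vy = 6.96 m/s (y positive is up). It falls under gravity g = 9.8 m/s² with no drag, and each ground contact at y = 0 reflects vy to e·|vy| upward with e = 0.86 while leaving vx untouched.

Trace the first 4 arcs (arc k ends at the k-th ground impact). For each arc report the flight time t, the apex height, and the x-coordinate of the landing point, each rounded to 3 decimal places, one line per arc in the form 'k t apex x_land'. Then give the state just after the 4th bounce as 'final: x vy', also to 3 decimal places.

Arc 1: start y=4.190, vy=6.960 → t=1.876, apex=6.662, x_land=17.317, impact vy=-11.427
  bounce: vy ← 0.86·11.427 = 9.827
Arc 2: start y=0.000, vy=9.827 → t=2.005, apex=4.927, x_land=35.828, impact vy=-9.827
  bounce: vy ← 0.86·9.827 = 8.451
Arc 3: start y=0.000, vy=8.451 → t=1.725, apex=3.644, x_land=51.747, impact vy=-8.451
  bounce: vy ← 0.86·8.451 = 7.268
Arc 4: start y=0.000, vy=7.268 → t=1.483, apex=2.695, x_land=65.437, impact vy=-7.268
  bounce: vy ← 0.86·7.268 = 6.250

1 1.876 6.662 17.317
2 2.005 4.927 35.828
3 1.725 3.644 51.747
4 1.483 2.695 65.437
final: 65.437 6.250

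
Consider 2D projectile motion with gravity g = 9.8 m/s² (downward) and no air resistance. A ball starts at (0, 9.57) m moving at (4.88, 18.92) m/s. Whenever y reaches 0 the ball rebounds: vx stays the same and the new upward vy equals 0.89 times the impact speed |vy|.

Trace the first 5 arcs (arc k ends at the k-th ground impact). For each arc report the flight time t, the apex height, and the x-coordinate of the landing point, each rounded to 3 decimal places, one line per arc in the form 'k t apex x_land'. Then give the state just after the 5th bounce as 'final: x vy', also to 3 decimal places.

Arc 1: start y=9.570, vy=18.920 → t=4.314, apex=27.834, x_land=21.052, impact vy=-23.357
  bounce: vy ← 0.89·23.357 = 20.788
Arc 2: start y=0.000, vy=20.788 → t=4.242, apex=22.047, x_land=41.755, impact vy=-20.788
  bounce: vy ← 0.89·20.788 = 18.501
Arc 3: start y=0.000, vy=18.501 → t=3.776, apex=17.463, x_land=60.180, impact vy=-18.501
  bounce: vy ← 0.89·18.501 = 16.466
Arc 4: start y=0.000, vy=16.466 → t=3.360, apex=13.833, x_land=76.579, impact vy=-16.466
  bounce: vy ← 0.89·16.466 = 14.655
Arc 5: start y=0.000, vy=14.655 → t=2.991, apex=10.957, x_land=91.173, impact vy=-14.655
  bounce: vy ← 0.89·14.655 = 13.043

1 4.314 27.834 21.052
2 4.242 22.047 41.755
3 3.776 17.463 60.180
4 3.360 13.833 76.579
5 2.991 10.957 91.173
final: 91.173 13.043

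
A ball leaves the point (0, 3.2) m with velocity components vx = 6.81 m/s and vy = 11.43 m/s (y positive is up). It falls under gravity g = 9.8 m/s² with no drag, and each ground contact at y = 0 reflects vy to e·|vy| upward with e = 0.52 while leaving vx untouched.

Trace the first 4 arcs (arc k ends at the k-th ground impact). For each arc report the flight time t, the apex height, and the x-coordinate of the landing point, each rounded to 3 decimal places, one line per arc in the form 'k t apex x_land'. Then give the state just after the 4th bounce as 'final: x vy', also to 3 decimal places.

1 2.585 9.866 17.606
2 1.476 2.668 27.655
3 0.767 0.721 32.881
4 0.399 0.195 35.598
final: 35.598 1.017

Arc 1: start y=3.200, vy=11.430 → t=2.585, apex=9.866, x_land=17.606, impact vy=-13.906
  bounce: vy ← 0.52·13.906 = 7.231
Arc 2: start y=0.000, vy=7.231 → t=1.476, apex=2.668, x_land=27.655, impact vy=-7.231
  bounce: vy ← 0.52·7.231 = 3.760
Arc 3: start y=0.000, vy=3.760 → t=0.767, apex=0.721, x_land=32.881, impact vy=-3.760
  bounce: vy ← 0.52·3.760 = 1.955
Arc 4: start y=0.000, vy=1.955 → t=0.399, apex=0.195, x_land=35.598, impact vy=-1.955
  bounce: vy ← 0.52·1.955 = 1.017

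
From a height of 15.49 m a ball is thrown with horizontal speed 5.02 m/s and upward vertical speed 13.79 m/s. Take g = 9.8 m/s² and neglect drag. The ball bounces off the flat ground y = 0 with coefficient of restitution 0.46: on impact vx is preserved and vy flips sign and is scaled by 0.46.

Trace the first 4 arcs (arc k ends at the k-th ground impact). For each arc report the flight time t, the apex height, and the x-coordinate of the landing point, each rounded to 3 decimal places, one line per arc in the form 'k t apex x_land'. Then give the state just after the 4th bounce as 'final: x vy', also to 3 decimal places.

1 3.675 25.192 18.446
2 2.086 5.331 28.918
3 0.960 1.128 33.735
4 0.441 0.239 35.951
final: 35.951 0.995

Arc 1: start y=15.490, vy=13.790 → t=3.675, apex=25.192, x_land=18.446, impact vy=-22.221
  bounce: vy ← 0.46·22.221 = 10.222
Arc 2: start y=0.000, vy=10.222 → t=2.086, apex=5.331, x_land=28.918, impact vy=-10.222
  bounce: vy ← 0.46·10.222 = 4.702
Arc 3: start y=0.000, vy=4.702 → t=0.960, apex=1.128, x_land=33.735, impact vy=-4.702
  bounce: vy ← 0.46·4.702 = 2.163
Arc 4: start y=0.000, vy=2.163 → t=0.441, apex=0.239, x_land=35.951, impact vy=-2.163
  bounce: vy ← 0.46·2.163 = 0.995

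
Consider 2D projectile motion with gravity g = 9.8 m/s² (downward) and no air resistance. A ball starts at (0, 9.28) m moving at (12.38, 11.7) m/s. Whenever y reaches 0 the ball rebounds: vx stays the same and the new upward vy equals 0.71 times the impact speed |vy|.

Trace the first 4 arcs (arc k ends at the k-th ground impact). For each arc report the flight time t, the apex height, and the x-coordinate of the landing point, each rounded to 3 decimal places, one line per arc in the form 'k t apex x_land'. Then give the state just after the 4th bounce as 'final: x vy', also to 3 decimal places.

Arc 1: start y=9.280, vy=11.700 → t=3.016, apex=16.264, x_land=37.335, impact vy=-17.854
  bounce: vy ← 0.71·17.854 = 12.677
Arc 2: start y=0.000, vy=12.677 → t=2.587, apex=8.199, x_land=69.363, impact vy=-12.677
  bounce: vy ← 0.71·12.677 = 9.000
Arc 3: start y=0.000, vy=9.000 → t=1.837, apex=4.133, x_land=92.103, impact vy=-9.000
  bounce: vy ← 0.71·9.000 = 6.390
Arc 4: start y=0.000, vy=6.390 → t=1.304, apex=2.083, x_land=108.248, impact vy=-6.390
  bounce: vy ← 0.71·6.390 = 4.537

1 3.016 16.264 37.335
2 2.587 8.199 69.363
3 1.837 4.133 92.103
4 1.304 2.083 108.248
final: 108.248 4.537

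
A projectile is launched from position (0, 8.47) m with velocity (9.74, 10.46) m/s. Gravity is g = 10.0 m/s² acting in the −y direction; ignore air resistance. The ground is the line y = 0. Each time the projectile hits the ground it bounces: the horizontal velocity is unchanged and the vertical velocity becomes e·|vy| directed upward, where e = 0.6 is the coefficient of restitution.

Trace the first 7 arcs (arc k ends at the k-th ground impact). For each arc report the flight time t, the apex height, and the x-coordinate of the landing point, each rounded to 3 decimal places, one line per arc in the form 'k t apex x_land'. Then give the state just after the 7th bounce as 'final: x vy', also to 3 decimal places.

1 2.716 13.941 26.452
2 2.004 5.019 45.968
3 1.202 1.807 57.677
4 0.721 0.650 64.703
5 0.433 0.234 68.919
6 0.260 0.084 71.448
7 0.156 0.030 72.966
final: 72.966 0.467

Arc 1: start y=8.470, vy=10.460 → t=2.716, apex=13.941, x_land=26.452, impact vy=-16.698
  bounce: vy ← 0.6·16.698 = 10.019
Arc 2: start y=0.000, vy=10.019 → t=2.004, apex=5.019, x_land=45.968, impact vy=-10.019
  bounce: vy ← 0.6·10.019 = 6.011
Arc 3: start y=0.000, vy=6.011 → t=1.202, apex=1.807, x_land=57.677, impact vy=-6.011
  bounce: vy ← 0.6·6.011 = 3.607
Arc 4: start y=0.000, vy=3.607 → t=0.721, apex=0.650, x_land=64.703, impact vy=-3.607
  bounce: vy ← 0.6·3.607 = 2.164
Arc 5: start y=0.000, vy=2.164 → t=0.433, apex=0.234, x_land=68.919, impact vy=-2.164
  bounce: vy ← 0.6·2.164 = 1.298
Arc 6: start y=0.000, vy=1.298 → t=0.260, apex=0.084, x_land=71.448, impact vy=-1.298
  bounce: vy ← 0.6·1.298 = 0.779
Arc 7: start y=0.000, vy=0.779 → t=0.156, apex=0.030, x_land=72.966, impact vy=-0.779
  bounce: vy ← 0.6·0.779 = 0.467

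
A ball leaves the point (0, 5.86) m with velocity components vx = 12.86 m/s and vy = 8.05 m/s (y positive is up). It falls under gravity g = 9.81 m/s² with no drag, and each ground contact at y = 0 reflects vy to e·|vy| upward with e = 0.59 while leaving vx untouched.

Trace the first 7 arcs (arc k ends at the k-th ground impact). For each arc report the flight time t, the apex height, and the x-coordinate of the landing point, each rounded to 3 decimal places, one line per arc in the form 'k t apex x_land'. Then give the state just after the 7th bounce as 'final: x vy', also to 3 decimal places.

1 2.187 9.163 28.130
2 1.613 3.190 48.870
3 0.952 1.110 61.107
4 0.561 0.386 68.327
5 0.331 0.135 72.586
6 0.195 0.047 75.100
7 0.115 0.016 76.582
final: 76.582 0.334

Arc 1: start y=5.860, vy=8.050 → t=2.187, apex=9.163, x_land=28.130, impact vy=-13.408
  bounce: vy ← 0.59·13.408 = 7.911
Arc 2: start y=0.000, vy=7.911 → t=1.613, apex=3.190, x_land=48.870, impact vy=-7.911
  bounce: vy ← 0.59·7.911 = 4.667
Arc 3: start y=0.000, vy=4.667 → t=0.952, apex=1.110, x_land=61.107, impact vy=-4.667
  bounce: vy ← 0.59·4.667 = 2.754
Arc 4: start y=0.000, vy=2.754 → t=0.561, apex=0.386, x_land=68.327, impact vy=-2.754
  bounce: vy ← 0.59·2.754 = 1.625
Arc 5: start y=0.000, vy=1.625 → t=0.331, apex=0.135, x_land=72.586, impact vy=-1.625
  bounce: vy ← 0.59·1.625 = 0.959
Arc 6: start y=0.000, vy=0.959 → t=0.195, apex=0.047, x_land=75.100, impact vy=-0.959
  bounce: vy ← 0.59·0.959 = 0.566
Arc 7: start y=0.000, vy=0.566 → t=0.115, apex=0.016, x_land=76.582, impact vy=-0.566
  bounce: vy ← 0.59·0.566 = 0.334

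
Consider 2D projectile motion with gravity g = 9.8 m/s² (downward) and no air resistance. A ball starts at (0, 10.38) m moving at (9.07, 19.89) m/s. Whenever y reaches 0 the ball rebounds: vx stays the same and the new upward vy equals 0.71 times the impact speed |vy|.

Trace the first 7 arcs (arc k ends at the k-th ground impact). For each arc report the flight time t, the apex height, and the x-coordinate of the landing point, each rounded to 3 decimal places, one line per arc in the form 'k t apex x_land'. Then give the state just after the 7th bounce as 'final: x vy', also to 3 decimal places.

1 4.527 30.564 41.061
2 3.546 15.407 73.227
3 2.518 7.767 96.066
4 1.788 3.915 112.281
5 1.269 1.974 123.794
6 0.901 0.995 131.968
7 0.640 0.502 137.771
final: 137.771 2.226

Arc 1: start y=10.380, vy=19.890 → t=4.527, apex=30.564, x_land=41.061, impact vy=-24.476
  bounce: vy ← 0.71·24.476 = 17.378
Arc 2: start y=0.000, vy=17.378 → t=3.546, apex=15.407, x_land=73.227, impact vy=-17.378
  bounce: vy ← 0.71·17.378 = 12.338
Arc 3: start y=0.000, vy=12.338 → t=2.518, apex=7.767, x_land=96.066, impact vy=-12.338
  bounce: vy ← 0.71·12.338 = 8.760
Arc 4: start y=0.000, vy=8.760 → t=1.788, apex=3.915, x_land=112.281, impact vy=-8.760
  bounce: vy ← 0.71·8.760 = 6.220
Arc 5: start y=0.000, vy=6.220 → t=1.269, apex=1.974, x_land=123.794, impact vy=-6.220
  bounce: vy ← 0.71·6.220 = 4.416
Arc 6: start y=0.000, vy=4.416 → t=0.901, apex=0.995, x_land=131.968, impact vy=-4.416
  bounce: vy ← 0.71·4.416 = 3.135
Arc 7: start y=0.000, vy=3.135 → t=0.640, apex=0.502, x_land=137.771, impact vy=-3.135
  bounce: vy ← 0.71·3.135 = 2.226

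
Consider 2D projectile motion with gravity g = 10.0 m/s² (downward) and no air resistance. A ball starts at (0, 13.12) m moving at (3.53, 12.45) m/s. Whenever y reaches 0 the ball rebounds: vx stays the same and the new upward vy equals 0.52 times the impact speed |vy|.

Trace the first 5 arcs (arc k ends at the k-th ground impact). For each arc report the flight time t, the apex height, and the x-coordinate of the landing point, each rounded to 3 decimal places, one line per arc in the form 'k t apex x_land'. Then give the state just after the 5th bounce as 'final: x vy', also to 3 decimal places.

Arc 1: start y=13.120, vy=12.450 → t=3.288, apex=20.870, x_land=11.607, impact vy=-20.430
  bounce: vy ← 0.52·20.430 = 10.624
Arc 2: start y=0.000, vy=10.624 → t=2.125, apex=5.643, x_land=19.107, impact vy=-10.624
  bounce: vy ← 0.52·10.624 = 5.524
Arc 3: start y=0.000, vy=5.524 → t=1.105, apex=1.526, x_land=23.007, impact vy=-5.524
  bounce: vy ← 0.52·5.524 = 2.873
Arc 4: start y=0.000, vy=2.873 → t=0.575, apex=0.413, x_land=25.036, impact vy=-2.873
  bounce: vy ← 0.52·2.873 = 1.494
Arc 5: start y=0.000, vy=1.494 → t=0.299, apex=0.112, x_land=26.090, impact vy=-1.494
  bounce: vy ← 0.52·1.494 = 0.777

1 3.288 20.870 11.607
2 2.125 5.643 19.107
3 1.105 1.526 23.007
4 0.575 0.413 25.036
5 0.299 0.112 26.090
final: 26.090 0.777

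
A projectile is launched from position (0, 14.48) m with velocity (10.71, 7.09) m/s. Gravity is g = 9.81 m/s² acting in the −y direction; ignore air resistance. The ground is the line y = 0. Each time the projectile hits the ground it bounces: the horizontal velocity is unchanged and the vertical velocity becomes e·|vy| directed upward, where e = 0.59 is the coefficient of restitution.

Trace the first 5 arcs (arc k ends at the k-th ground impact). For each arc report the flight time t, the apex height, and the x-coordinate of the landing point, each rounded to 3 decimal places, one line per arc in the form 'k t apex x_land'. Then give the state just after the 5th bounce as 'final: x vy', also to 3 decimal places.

1 2.587 17.042 27.704
2 2.199 5.932 51.260
3 1.298 2.065 65.159
4 0.766 0.719 73.359
5 0.452 0.250 78.197
final: 78.197 1.307

Arc 1: start y=14.480, vy=7.090 → t=2.587, apex=17.042, x_land=27.704, impact vy=-18.286
  bounce: vy ← 0.59·18.286 = 10.789
Arc 2: start y=0.000, vy=10.789 → t=2.199, apex=5.932, x_land=51.260, impact vy=-10.789
  bounce: vy ← 0.59·10.789 = 6.365
Arc 3: start y=0.000, vy=6.365 → t=1.298, apex=2.065, x_land=65.159, impact vy=-6.365
  bounce: vy ← 0.59·6.365 = 3.755
Arc 4: start y=0.000, vy=3.755 → t=0.766, apex=0.719, x_land=73.359, impact vy=-3.755
  bounce: vy ← 0.59·3.755 = 2.216
Arc 5: start y=0.000, vy=2.216 → t=0.452, apex=0.250, x_land=78.197, impact vy=-2.216
  bounce: vy ← 0.59·2.216 = 1.307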